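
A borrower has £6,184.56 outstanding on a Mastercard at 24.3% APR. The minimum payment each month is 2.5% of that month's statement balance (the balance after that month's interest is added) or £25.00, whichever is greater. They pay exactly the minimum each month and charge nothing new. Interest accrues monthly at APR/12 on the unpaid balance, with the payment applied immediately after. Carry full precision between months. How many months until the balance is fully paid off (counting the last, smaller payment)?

429 months

Monthly rate r = 24.3%/12 = 2.025% = 0.02025.
While 2.5% of the post-interest balance exceeds £25.00, each month B ← (B·(1+r))·(1 − 0.025), i.e. B shrinks by the factor (1+r)·0.975 = 0.99474.
This holds for months 1–350. Entering month 351 the balance is £977.77; 2.5% of the post-interest balance is now below £25.00, so the flat £25.00 minimum applies from here.
From month 351 a fixed £25.00 at rate r clears £977.77 in 79 more payments. Total: 350 + 79 = 429 months.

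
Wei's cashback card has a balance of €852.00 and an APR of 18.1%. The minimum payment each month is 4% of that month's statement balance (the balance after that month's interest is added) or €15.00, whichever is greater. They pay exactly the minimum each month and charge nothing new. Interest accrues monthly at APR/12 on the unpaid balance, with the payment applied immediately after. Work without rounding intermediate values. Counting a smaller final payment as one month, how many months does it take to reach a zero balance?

Monthly rate r = 18.1%/12 = 1.50833% = 0.0150833.
While 4% of the post-interest balance exceeds €15.00, each month B ← (B·(1+r))·(1 − 0.04), i.e. B shrinks by the factor (1+r)·0.96 = 0.97448.
This holds for months 1–33. Entering month 34 the balance is €363.03; 4% of the post-interest balance is now below €15.00, so the flat €15.00 minimum applies from here.
From month 34 a fixed €15.00 at rate r clears €363.03 in 31 more payments. Total: 33 + 31 = 64 months.

64 months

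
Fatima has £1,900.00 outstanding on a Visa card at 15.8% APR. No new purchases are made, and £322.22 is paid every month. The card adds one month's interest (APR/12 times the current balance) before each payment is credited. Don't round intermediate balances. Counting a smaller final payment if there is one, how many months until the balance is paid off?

7 months

Monthly rate r = 15.8%/12 = 1.31667% = 0.0131667.
Recurrence: B ← B·(1+r) − £322.22.
Month 1: interest £25.02; balance after payment £1,602.80.
Month 2: interest £21.10; balance after payment £1,301.68.
Closed form: n = −ln(1 − rB₀/P)/ln(1+r) = −ln(0.92236)/ln(1.01317) ≈ 6.178, so the balance reaches zero during payment 7.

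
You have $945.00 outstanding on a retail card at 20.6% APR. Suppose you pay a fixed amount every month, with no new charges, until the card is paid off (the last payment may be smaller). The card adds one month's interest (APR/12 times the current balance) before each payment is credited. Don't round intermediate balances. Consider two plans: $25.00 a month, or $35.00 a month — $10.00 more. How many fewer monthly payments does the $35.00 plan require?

25 fewer payments

Monthly rate r = 20.6%/12 = 1.71667% = 0.0171667.
At $25.00/mo: n = ⌈−ln(1 − rB₀/P)/ln(1+r)⌉ = 62 payments (last $12.40); total interest = total paid − $945.00 = $592.40.
At $35.00/mo: 37 payments (last $20.50); total interest $335.50.
Payments saved = 62 − 37 = 25.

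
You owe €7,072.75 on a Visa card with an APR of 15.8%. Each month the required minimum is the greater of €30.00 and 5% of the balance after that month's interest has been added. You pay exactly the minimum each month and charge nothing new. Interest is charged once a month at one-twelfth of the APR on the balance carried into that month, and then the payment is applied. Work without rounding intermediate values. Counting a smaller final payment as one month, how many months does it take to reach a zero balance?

88 months

Monthly rate r = 15.8%/12 = 1.31667% = 0.0131667.
While 5% of the post-interest balance exceeds €30.00, each month B ← (B·(1+r))·(1 − 0.05), i.e. B shrinks by the factor (1+r)·0.95 = 0.96251.
This holds for months 1–65. Entering month 66 the balance is €590.04; 5% of the post-interest balance is now below €30.00, so the flat €30.00 minimum applies from here.
From month 66 a fixed €30.00 at rate r clears €590.04 in 23 more payments. Total: 65 + 23 = 88 months.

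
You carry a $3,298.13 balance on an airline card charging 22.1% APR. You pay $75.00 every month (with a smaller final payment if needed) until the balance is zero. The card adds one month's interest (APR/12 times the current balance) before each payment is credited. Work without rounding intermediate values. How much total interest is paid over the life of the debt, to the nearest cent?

$3,524.42

Monthly rate r = 22.1%/12 = 1.84167% = 0.0184167.
Payoff takes n = ⌈−ln(1 − rB₀/P)/ln(1+r)⌉ = ⌈90.967⌉ = 91 payments; the last is $72.55.
Total paid = 90·$75.00 + $72.55 = $6,822.55.
Total interest = total paid − principal = $6,822.55 − $3,298.13 = $3,524.42.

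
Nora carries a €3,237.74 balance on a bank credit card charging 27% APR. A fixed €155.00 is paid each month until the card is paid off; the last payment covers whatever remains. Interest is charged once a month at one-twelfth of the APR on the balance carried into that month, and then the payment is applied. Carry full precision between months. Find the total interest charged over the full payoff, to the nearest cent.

€1,185.24

Monthly rate r = 27%/12 = 2.25% = 0.0225.
Payoff takes n = ⌈−ln(1 − rB₀/P)/ln(1+r)⌉ = ⌈28.533⌉ = 29 payments; the last is €82.98.
Total paid = 28·€155.00 + €82.98 = €4,422.98.
Total interest = total paid − principal = €4,422.98 − €3,237.74 = €1,185.24.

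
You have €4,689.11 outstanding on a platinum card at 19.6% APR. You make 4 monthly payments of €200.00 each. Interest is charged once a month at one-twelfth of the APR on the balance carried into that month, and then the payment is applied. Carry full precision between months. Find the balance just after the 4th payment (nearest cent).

€4,183.24

Monthly rate r = 19.6%/12 = 1.63333% = 0.0163333.
Each month: B ← B·(1+r) − €200.00.
Month 1: interest €76.59; balance after payment €4,565.70.
Month 2: interest €74.57; balance after payment €4,440.27.
Month 3: interest €72.52; balance after payment €4,312.80.
Month 4: interest €70.44; balance after payment €4,183.24.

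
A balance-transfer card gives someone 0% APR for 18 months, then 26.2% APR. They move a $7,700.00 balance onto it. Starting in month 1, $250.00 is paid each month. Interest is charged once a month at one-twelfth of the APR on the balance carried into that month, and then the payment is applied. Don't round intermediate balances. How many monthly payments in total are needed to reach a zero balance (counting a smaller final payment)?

Promo months 1–18 at r₀ = 0%/12 = 0; months 19+ at r₁ = 26.2%/12 = 0.0218333.
After month 18 (no interest yet): B = $7,700.00 − 18·$250.00 = $3,200.00.
Then at r₁ with $250.00/mo: n₂ = −ln(1 − r₁·B/P)/ln(1+r₁) ≈ 15.18 → 16 more payments.

34 payments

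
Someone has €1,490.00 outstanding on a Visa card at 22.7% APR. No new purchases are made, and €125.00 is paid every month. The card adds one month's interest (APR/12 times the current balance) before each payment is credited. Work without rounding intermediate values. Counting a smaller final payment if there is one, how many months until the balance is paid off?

Monthly rate r = 22.7%/12 = 1.89167% = 0.0189167.
Recurrence: B ← B·(1+r) − €125.00.
Month 1: interest €28.19; balance after payment €1,393.19.
Month 2: interest €26.35; balance after payment €1,294.54.
Closed form: n = −ln(1 − rB₀/P)/ln(1+r) = −ln(0.77451)/ln(1.01892) ≈ 13.635, so the balance reaches zero during payment 14.

14 months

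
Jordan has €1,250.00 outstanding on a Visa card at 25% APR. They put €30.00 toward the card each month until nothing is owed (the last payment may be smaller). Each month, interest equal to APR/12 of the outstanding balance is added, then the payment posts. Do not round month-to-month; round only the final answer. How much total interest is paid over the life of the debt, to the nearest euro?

Monthly rate r = 25%/12 = 2.08333% = 0.0208333.
Payoff takes n = ⌈−ln(1 − rB₀/P)/ln(1+r)⌉ = ⌈98.227⌉ = 99 payments; the last is €6.87.
Total paid = 98·€30.00 + €6.87 = €2,946.87.
Total interest = total paid − principal = €2,946.87 − €1,250.00 = €1,696.87.

€1,697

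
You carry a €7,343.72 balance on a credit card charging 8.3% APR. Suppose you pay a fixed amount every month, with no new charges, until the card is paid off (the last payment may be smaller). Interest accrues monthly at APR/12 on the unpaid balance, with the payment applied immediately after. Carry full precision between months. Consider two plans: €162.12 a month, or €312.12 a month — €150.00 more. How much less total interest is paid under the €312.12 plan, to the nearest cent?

€797.62

Monthly rate r = 8.3%/12 = 0.691667% = 0.00691667.
At €162.12/mo: n = ⌈−ln(1 − rB₀/P)/ln(1+r)⌉ = 55 payments (last €86.23); total interest = total paid − €7,343.72 = €1,496.99.
At €312.12/mo: 26 payments (last €240.09); total interest €699.37.
Interest saved = €1,496.99 − €699.37 = €797.62.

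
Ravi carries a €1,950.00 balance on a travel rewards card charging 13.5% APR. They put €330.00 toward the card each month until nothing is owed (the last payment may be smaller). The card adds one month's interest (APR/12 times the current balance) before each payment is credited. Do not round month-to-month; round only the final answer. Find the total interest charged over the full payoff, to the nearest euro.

€79

Monthly rate r = 13.5%/12 = 1.125% = 0.01125.
Payoff takes n = ⌈−ln(1 − rB₀/P)/ln(1+r)⌉ = ⌈6.149⌉ = 7 payments; the last is €49.40.
Total paid = 6·€330.00 + €49.40 = €2,029.40.
Total interest = total paid − principal = €2,029.40 − €1,950.00 = €79.40.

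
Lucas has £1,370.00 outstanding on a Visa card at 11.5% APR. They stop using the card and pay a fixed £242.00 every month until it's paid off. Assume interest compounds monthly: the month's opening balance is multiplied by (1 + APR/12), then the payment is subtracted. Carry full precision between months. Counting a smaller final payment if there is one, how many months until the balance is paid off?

Monthly rate r = 11.5%/12 = 0.958333% = 0.00958333.
Recurrence: B ← B·(1+r) − £242.00.
Month 1: interest £13.13; balance after payment £1,141.13.
Month 2: interest £10.94; balance after payment £910.06.
Month 3: interest £8.72; balance after payment £676.79.
Month 4: interest £6.49; balance after payment £441.27.
Month 5: interest £4.23; balance after payment £203.50.
Month 6: interest £1.95; balance after payment £0.00.

6 payments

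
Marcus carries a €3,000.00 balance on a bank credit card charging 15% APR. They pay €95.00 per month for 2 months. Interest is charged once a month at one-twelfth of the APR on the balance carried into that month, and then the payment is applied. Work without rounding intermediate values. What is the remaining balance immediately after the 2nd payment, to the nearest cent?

Monthly rate r = 15%/12 = 1.25% = 0.0125.
Each month: B ← B·(1+r) − €95.00.
Month 1: interest €37.50; balance after payment €2,942.50.
Month 2: interest €36.78; balance after payment €2,884.28.

€2,884.28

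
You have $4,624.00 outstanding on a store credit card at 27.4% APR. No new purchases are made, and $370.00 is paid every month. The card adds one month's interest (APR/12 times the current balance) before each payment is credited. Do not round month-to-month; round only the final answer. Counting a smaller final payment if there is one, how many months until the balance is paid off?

Monthly rate r = 27.4%/12 = 2.28333% = 0.0228333.
Recurrence: B ← B·(1+r) − $370.00.
Month 1: interest $105.58; balance after payment $4,359.58.
Month 2: interest $99.54; balance after payment $4,089.13.
Closed form: n = −ln(1 − rB₀/P)/ln(1+r) = −ln(0.71465)/ln(1.02283) ≈ 14.881, so the balance reaches zero during payment 15.

15 months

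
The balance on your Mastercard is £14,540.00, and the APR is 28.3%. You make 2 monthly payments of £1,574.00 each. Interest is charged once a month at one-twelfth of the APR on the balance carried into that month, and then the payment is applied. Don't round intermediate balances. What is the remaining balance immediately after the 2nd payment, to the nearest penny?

£12,048.77

Monthly rate r = 28.3%/12 = 2.35833% = 0.0235833.
Each month: B ← B·(1+r) − £1,574.00.
Month 1: interest £342.90; balance after payment £13,308.90.
Month 2: interest £313.87; balance after payment £12,048.77.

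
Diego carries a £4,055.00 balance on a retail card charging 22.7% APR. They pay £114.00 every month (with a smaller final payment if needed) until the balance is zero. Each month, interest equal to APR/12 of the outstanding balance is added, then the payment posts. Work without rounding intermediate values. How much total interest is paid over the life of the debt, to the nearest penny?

Monthly rate r = 22.7%/12 = 1.89167% = 0.0189167.
Payoff takes n = ⌈−ln(1 − rB₀/P)/ln(1+r)⌉ = ⌈59.626⌉ = 60 payments; the last is £71.65.
Total paid = 59·£114.00 + £71.65 = £6,797.65.
Total interest = total paid − principal = £6,797.65 − £4,055.00 = £2,742.65.

£2,742.65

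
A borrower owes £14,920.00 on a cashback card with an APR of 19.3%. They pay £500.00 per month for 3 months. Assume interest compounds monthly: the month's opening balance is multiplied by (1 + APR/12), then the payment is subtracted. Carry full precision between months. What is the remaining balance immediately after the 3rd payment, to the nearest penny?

£14,127.28

Monthly rate r = 19.3%/12 = 1.60833% = 0.0160833.
Each month: B ← B·(1+r) − £500.00.
Month 1: interest £239.96; balance after payment £14,659.96.
Month 2: interest £235.78; balance after payment £14,395.74.
Month 3: interest £231.53; balance after payment £14,127.28.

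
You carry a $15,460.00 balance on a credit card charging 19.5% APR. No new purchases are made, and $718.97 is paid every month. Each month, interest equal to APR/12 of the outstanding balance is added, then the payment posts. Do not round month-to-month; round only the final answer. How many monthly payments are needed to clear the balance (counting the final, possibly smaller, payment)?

27 payments

Monthly rate r = 19.5%/12 = 1.625% = 0.01625.
Recurrence: B ← B·(1+r) − $718.97.
Month 1: interest $251.23; balance after payment $14,992.26.
Month 2: interest $243.62; balance after payment $14,516.91.
Closed form: n = −ln(1 − rB₀/P)/ln(1+r) = −ln(0.65058)/ln(1.01625) ≈ 26.670, so the balance reaches zero during payment 27.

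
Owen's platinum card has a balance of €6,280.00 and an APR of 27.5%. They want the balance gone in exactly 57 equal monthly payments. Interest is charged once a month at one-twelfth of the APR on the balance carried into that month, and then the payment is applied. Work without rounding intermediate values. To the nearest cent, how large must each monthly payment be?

€198.47

Monthly rate r = 27.5%/12 = 2.29167% = 0.0229167.
Level-payment amortization: P = B₀·r / (1 − (1+r)^(−n)) = 6280.00·0.0229167 / (1 − 1.02292^(−57)).
Denominator 1 − (1+r)^(−57) = 0.725143837.
P = 143.917 / 0.725143837 ≈ 198.47.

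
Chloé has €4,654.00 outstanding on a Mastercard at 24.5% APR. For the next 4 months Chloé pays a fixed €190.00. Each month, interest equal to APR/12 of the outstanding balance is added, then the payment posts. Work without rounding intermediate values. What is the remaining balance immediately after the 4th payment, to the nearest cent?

€4,262.28

Monthly rate r = 24.5%/12 = 2.04167% = 0.0204167.
Each month: B ← B·(1+r) − €190.00.
Month 1: interest €95.02; balance after payment €4,559.02.
Month 2: interest €93.08; balance after payment €4,462.10.
Month 3: interest €91.10; balance after payment €4,363.20.
Month 4: interest €89.08; balance after payment €4,262.28.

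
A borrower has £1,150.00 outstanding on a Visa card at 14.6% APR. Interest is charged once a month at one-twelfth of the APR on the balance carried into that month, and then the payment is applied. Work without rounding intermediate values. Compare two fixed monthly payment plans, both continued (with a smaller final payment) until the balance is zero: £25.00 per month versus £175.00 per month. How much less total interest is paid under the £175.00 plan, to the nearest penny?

£489.68

Monthly rate r = 14.6%/12 = 1.21667% = 0.0121667.
At £25.00/mo: n = ⌈−ln(1 − rB₀/P)/ln(1+r)⌉ = 68 payments (last £20.64); total interest = total paid − £1,150.00 = £545.64.
At £175.00/mo: 7 payments (last £155.96); total interest £55.96.
Interest saved = £545.64 − £55.96 = £489.68.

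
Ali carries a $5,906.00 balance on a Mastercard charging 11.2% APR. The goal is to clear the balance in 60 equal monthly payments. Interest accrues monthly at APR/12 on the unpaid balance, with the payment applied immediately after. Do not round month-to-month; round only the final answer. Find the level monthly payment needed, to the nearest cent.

Monthly rate r = 11.2%/12 = 0.933333% = 0.00933333.
Level-payment amortization: P = B₀·r / (1 − (1+r)^(−n)) = 5906.00·0.00933333 / (1 − 1.00933^(−60)).
Denominator 1 − (1+r)^(−60) = 0.427305472.
P = 55.1227 / 0.427305472 ≈ 129.00.

$129.00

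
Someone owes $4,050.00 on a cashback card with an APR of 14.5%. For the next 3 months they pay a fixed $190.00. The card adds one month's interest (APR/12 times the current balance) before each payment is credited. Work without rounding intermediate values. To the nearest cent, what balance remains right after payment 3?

$3,621.68

Monthly rate r = 14.5%/12 = 1.20833% = 0.0120833.
Each month: B ← B·(1+r) − $190.00.
Month 1: interest $48.94; balance after payment $3,908.94.
Month 2: interest $47.23; balance after payment $3,766.17.
Month 3: interest $45.51; balance after payment $3,621.68.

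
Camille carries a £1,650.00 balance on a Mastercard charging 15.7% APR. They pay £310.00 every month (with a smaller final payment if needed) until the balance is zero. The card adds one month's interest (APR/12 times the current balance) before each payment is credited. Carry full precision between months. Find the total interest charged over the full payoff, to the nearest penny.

Monthly rate r = 15.7%/12 = 1.30833% = 0.0130833.
Payoff takes n = ⌈−ln(1 − rB₀/P)/ln(1+r)⌉ = ⌈5.553⌉ = 6 payments; the last is £171.93.
Total paid = 5·£310.00 + £171.93 = £1,721.93.
Total interest = total paid − principal = £1,721.93 − £1,650.00 = £71.93.

£71.93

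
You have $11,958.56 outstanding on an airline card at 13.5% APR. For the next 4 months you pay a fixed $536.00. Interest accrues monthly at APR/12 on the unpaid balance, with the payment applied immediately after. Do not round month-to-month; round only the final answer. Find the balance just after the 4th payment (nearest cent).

$10,325.39

Monthly rate r = 13.5%/12 = 1.125% = 0.01125.
Each month: B ← B·(1+r) − $536.00.
Month 1: interest $134.53; balance after payment $11,557.09.
Month 2: interest $130.02; balance after payment $11,151.11.
Month 3: interest $125.45; balance after payment $10,740.56.
Month 4: interest $120.83; balance after payment $10,325.39.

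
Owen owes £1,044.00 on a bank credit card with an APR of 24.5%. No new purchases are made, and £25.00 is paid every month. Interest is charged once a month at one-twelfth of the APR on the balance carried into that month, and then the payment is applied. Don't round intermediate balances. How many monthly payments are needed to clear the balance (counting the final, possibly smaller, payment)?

95 months

Monthly rate r = 24.5%/12 = 2.04167% = 0.0204167.
Recurrence: B ← B·(1+r) − £25.00.
Month 1: interest £21.32; balance after payment £1,040.32.
Month 2: interest £21.24; balance after payment £1,036.55.
Closed form: n = −ln(1 − rB₀/P)/ln(1+r) = −ln(0.1474)/ln(1.02042) ≈ 94.731, so the balance reaches zero during payment 95.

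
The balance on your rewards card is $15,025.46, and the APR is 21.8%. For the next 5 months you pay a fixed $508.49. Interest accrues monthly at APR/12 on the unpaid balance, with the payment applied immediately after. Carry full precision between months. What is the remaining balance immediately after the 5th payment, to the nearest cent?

Monthly rate r = 21.8%/12 = 1.81667% = 0.0181667.
Each month: B ← B·(1+r) − $508.49.
Month 1: interest $272.96; balance after payment $14,789.93.
Month 2: interest $268.68; balance after payment $14,550.13.
Month 3: interest $264.33; balance after payment $14,305.96.
Month 4: interest $259.89; balance after payment $14,057.37.
Month 5: interest $255.38; balance after payment $13,804.25.

$13,804.25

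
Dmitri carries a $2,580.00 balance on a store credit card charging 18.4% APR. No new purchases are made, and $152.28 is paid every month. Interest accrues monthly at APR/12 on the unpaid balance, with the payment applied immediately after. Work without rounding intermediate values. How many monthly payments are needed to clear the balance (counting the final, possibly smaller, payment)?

Monthly rate r = 18.4%/12 = 1.53333% = 0.0153333.
Recurrence: B ← B·(1+r) − $152.28.
Month 1: interest $39.56; balance after payment $2,467.28.
Month 2: interest $37.83; balance after payment $2,352.83.
Closed form: n = −ln(1 − rB₀/P)/ln(1+r) = −ln(0.74022)/ln(1.01533) ≈ 19.768, so the balance reaches zero during payment 20.

20 months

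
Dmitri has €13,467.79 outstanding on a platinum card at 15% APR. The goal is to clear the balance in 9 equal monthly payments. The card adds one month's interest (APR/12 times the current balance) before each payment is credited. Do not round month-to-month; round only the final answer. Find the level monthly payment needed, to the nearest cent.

€1,591.50

Monthly rate r = 15%/12 = 1.25% = 0.0125.
Level-payment amortization: P = B₀·r / (1 − (1+r)^(−n)) = 13467.79·0.0125 / (1 − 1.0125^(−9)).
Denominator 1 − (1+r)^(−9) = 0.105779312.
P = 168.347 / 0.105779312 ≈ 1591.50.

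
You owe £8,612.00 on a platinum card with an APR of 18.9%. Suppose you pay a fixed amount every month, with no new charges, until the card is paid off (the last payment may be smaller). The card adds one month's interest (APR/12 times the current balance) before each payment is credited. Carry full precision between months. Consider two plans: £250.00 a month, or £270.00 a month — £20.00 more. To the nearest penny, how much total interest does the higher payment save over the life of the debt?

Monthly rate r = 18.9%/12 = 1.575% = 0.01575.
At £250.00/mo: n = ⌈−ln(1 − rB₀/P)/ln(1+r)⌉ = 51 payments (last £11.89); total interest = total paid − £8,612.00 = £3,899.89.
At £270.00/mo: 45 payments (last £178.30); total interest £3,446.30.
Interest saved = £3,899.89 − £3,446.30 = £453.59.

£453.59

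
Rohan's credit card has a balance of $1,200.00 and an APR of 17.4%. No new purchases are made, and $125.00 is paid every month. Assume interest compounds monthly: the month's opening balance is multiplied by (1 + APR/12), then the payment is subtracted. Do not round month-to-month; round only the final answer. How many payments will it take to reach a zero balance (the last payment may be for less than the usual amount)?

11 months

Monthly rate r = 17.4%/12 = 1.45% = 0.0145.
Recurrence: B ← B·(1+r) − $125.00.
Month 1: interest $17.40; balance after payment $1,092.40.
Month 2: interest $15.84; balance after payment $983.24.
Closed form: n = −ln(1 − rB₀/P)/ln(1+r) = −ln(0.8608)/ln(1.0145) ≈ 10.412, so the balance reaches zero during payment 11.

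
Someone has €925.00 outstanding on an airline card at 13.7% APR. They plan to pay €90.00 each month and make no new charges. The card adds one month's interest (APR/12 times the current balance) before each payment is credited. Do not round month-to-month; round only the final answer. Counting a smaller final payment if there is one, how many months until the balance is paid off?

11 payments

Monthly rate r = 13.7%/12 = 1.14167% = 0.0114167.
Recurrence: B ← B·(1+r) − €90.00.
Month 1: interest €10.56; balance after payment €845.56.
Month 2: interest €9.65; balance after payment €765.21.
Closed form: n = −ln(1 − rB₀/P)/ln(1+r) = −ln(0.88266)/ln(1.01142) ≈ 10.995, so the balance reaches zero during payment 11.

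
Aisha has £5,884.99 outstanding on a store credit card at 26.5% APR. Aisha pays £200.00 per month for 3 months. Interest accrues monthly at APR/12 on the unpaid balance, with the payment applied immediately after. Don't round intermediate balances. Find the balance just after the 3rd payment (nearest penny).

Monthly rate r = 26.5%/12 = 2.20833% = 0.0220833.
Each month: B ← B·(1+r) − £200.00.
Month 1: interest £129.96; balance after payment £5,814.95.
Month 2: interest £128.41; balance after payment £5,743.36.
Month 3: interest £126.83; balance after payment £5,670.20.

£5,670.20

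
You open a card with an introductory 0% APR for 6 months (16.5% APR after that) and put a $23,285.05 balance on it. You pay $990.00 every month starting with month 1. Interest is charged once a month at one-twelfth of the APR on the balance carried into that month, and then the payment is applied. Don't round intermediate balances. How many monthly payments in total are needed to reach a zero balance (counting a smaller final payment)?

27 payments

Promo months 1–6 at r₀ = 0%/12 = 0; months 7+ at r₁ = 16.5%/12 = 0.01375.
After month 6 (no interest yet): B = $23,285.05 − 6·$990.00 = $17,345.05.
Then at r₁ with $990.00/mo: n₂ = −ln(1 − r₁·B/P)/ln(1+r₁) ≈ 20.18 → 21 more payments.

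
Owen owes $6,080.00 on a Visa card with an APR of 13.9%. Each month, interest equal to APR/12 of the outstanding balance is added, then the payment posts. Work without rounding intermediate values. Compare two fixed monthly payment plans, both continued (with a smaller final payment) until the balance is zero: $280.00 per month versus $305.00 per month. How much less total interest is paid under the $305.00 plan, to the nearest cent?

$90.64

Monthly rate r = 13.9%/12 = 1.15833% = 0.0115833.
At $280.00/mo: n = ⌈−ln(1 − rB₀/P)/ln(1+r)⌉ = 26 payments (last $43.90); total interest = total paid − $6,080.00 = $963.90.
At $305.00/mo: 23 payments (last $243.26); total interest $873.26.
Interest saved = $963.90 − $873.26 = $90.64.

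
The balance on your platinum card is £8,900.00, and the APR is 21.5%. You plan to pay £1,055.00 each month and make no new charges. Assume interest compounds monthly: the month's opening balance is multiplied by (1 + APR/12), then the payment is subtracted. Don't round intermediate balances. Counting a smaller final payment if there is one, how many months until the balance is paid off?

10 months

Monthly rate r = 21.5%/12 = 1.79167% = 0.0179167.
Recurrence: B ← B·(1+r) − £1,055.00.
Month 1: interest £159.46; balance after payment £8,004.46.
Month 2: interest £143.41; balance after payment £7,092.87.
Closed form: n = −ln(1 − rB₀/P)/ln(1+r) = −ln(0.84885)/ln(1.01792) ≈ 9.228, so the balance reaches zero during payment 10.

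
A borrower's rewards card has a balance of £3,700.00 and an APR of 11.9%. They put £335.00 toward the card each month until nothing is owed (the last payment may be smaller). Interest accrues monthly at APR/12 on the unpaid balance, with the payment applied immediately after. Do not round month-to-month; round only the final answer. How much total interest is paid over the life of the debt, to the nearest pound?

Monthly rate r = 11.9%/12 = 0.991667% = 0.00991667.
Payoff takes n = ⌈−ln(1 − rB₀/P)/ln(1+r)⌉ = ⌈11.756⌉ = 12 payments; the last is £253.46.
Total paid = 11·£335.00 + £253.46 = £3,938.46.
Total interest = total paid − principal = £3,938.46 − £3,700.00 = £238.46.

£238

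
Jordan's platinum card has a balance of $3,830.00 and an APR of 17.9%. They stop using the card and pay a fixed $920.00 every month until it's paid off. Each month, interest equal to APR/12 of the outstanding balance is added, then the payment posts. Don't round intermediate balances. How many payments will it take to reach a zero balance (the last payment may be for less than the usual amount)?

5 payments

Monthly rate r = 17.9%/12 = 1.49167% = 0.0149167.
Recurrence: B ← B·(1+r) − $920.00.
Month 1: interest $57.13; balance after payment $2,967.13.
Month 2: interest $44.26; balance after payment $2,091.39.
Month 3: interest $31.20; balance after payment $1,202.59.
Month 4: interest $17.94; balance after payment $300.53.
Month 5: interest $4.48; balance after payment $0.00.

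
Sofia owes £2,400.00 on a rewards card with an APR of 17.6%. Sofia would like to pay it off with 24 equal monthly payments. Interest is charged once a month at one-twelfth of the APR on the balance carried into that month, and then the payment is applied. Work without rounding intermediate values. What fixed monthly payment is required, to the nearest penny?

Monthly rate r = 17.6%/12 = 1.46667% = 0.0146667.
Level-payment amortization: P = B₀·r / (1 − (1+r)^(−n)) = 2400.00·0.0146667 / (1 − 1.01467^(−24)).
Denominator 1 − (1+r)^(−24) = 0.294919735.
P = 35.2 / 0.294919735 ≈ 119.35.

£119.35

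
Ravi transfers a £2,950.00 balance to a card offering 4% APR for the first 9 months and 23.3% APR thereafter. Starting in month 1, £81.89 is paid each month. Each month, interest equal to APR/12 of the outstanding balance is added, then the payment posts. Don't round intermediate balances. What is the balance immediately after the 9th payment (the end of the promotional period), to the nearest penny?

£2,292.78

Promo months 1–9 at r₀ = 4%/12 = 0.00333333; months 10+ at r₁ = 23.3%/12 = 0.0194167.
After month 9: iterate B ← B·(1+r₀) − £81.89 for 9 months → £2,292.78.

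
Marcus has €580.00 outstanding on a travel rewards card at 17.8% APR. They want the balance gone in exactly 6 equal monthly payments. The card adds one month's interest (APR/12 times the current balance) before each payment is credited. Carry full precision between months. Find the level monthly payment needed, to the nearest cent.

Monthly rate r = 17.8%/12 = 1.48333% = 0.0148333.
Level-payment amortization: P = B₀·r / (1 − (1+r)^(−n)) = 580.00·0.0148333 / (1 − 1.01483^(−6)).
Denominator 1 − (1+r)^(−6) = 0.0845562626.
P = 8.60333 / 0.0845562626 ≈ 101.75.

€101.75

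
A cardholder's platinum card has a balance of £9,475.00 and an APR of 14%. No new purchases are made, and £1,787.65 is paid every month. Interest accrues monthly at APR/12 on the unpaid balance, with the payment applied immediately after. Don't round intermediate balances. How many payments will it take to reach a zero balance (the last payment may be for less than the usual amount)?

Monthly rate r = 14%/12 = 1.16667% = 0.0116667.
Recurrence: B ← B·(1+r) − £1,787.65.
Month 1: interest £110.54; balance after payment £7,797.89.
Month 2: interest £90.98; balance after payment £6,101.22.
Month 3: interest £71.18; balance after payment £4,384.75.
Month 4: interest £51.16; balance after payment £2,648.25.
Month 5: interest £30.90; balance after payment £891.50.
Month 6: interest £10.40; balance after payment £0.00.

6 payments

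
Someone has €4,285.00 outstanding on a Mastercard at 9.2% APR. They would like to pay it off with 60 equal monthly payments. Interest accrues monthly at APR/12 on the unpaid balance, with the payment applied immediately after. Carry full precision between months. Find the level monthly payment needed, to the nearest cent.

Monthly rate r = 9.2%/12 = 0.766667% = 0.00766667.
Level-payment amortization: P = B₀·r / (1 − (1+r)^(−n)) = 4285.00·0.00766667 / (1 − 1.00767^(−60)).
Denominator 1 − (1+r)^(−60) = 0.367607876.
P = 32.8517 / 0.367607876 ≈ 89.37.

€89.37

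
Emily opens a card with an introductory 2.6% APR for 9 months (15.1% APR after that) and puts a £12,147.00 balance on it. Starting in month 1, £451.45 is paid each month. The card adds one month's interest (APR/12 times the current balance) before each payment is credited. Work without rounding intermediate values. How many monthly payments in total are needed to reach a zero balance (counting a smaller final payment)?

Promo months 1–9 at r₀ = 2.6%/12 = 0.00216667; months 10+ at r₁ = 15.1%/12 = 0.0125833.
After month 9: iterate B ← B·(1+r₀) − £451.45 for 9 months → £8,287.49.
Then at r₁ with £451.45/mo: n₂ = −ln(1 − r₁·B/P)/ln(1+r₁) ≈ 21.00 → 22 more payments.

31 payments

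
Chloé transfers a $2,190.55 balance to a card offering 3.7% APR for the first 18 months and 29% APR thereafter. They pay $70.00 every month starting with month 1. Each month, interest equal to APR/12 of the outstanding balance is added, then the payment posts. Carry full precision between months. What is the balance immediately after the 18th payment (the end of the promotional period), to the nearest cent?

Promo months 1–18 at r₀ = 3.7%/12 = 0.00308333; months 19+ at r₁ = 29%/12 = 0.0241667.
After month 18: iterate B ← B·(1+r₀) − $70.00 for 18 months → $1,021.79.

$1,021.79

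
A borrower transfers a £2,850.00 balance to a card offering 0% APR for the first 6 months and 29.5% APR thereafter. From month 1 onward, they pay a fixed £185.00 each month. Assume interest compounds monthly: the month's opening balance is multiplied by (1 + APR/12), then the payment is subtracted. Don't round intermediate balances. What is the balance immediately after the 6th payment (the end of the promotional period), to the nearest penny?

Promo months 1–6 at r₀ = 0%/12 = 0; months 7+ at r₁ = 29.5%/12 = 0.0245833.
After month 6 (no interest yet): B = £2,850.00 − 6·£185.00 = £1,740.00.

£1,740.00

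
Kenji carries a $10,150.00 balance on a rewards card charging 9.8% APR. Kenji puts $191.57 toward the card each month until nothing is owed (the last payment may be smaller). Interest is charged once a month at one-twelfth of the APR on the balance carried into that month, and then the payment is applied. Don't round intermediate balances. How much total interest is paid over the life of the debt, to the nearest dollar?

Monthly rate r = 9.8%/12 = 0.816667% = 0.00816667.
Payoff takes n = ⌈−ln(1 − rB₀/P)/ln(1+r)⌉ = ⌈69.695⌉ = 70 payments; the last is $133.23.
Total paid = 69·$191.57 + $133.23 = $13,351.56.
Total interest = total paid − principal = $13,351.56 − $10,150.00 = $3,201.56.

$3,202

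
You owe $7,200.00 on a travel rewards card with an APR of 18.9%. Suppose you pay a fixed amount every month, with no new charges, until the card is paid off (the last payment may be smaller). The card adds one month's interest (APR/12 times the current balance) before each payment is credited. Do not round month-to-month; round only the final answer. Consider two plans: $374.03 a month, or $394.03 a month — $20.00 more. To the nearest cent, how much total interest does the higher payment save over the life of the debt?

$88.15

Monthly rate r = 18.9%/12 = 1.575% = 0.01575.
At $374.03/mo: n = ⌈−ln(1 − rB₀/P)/ln(1+r)⌉ = 24 payments (last $43.56); total interest = total paid − $7,200.00 = $1,446.25.
At $394.03/mo: 22 payments (last $283.47); total interest $1,358.10.
Interest saved = $1,446.25 − $1,358.10 = $88.15.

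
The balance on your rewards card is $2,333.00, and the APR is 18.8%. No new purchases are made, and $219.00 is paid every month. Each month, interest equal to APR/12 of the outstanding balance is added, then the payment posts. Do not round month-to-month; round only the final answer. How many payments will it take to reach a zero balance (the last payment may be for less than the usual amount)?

12 months

Monthly rate r = 18.8%/12 = 1.56667% = 0.0156667.
Recurrence: B ← B·(1+r) − $219.00.
Month 1: interest $36.55; balance after payment $2,150.55.
Month 2: interest $33.69; balance after payment $1,965.24.
Closed form: n = −ln(1 − rB₀/P)/ln(1+r) = −ln(0.8331)/ln(1.01567) ≈ 11.746, so the balance reaches zero during payment 12.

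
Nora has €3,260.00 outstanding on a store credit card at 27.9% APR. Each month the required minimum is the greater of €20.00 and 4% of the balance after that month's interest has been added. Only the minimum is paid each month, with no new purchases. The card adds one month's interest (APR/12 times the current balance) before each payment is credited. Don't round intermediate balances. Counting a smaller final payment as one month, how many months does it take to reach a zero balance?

Monthly rate r = 27.9%/12 = 2.325% = 0.02325.
While 4% of the post-interest balance exceeds €20.00, each month B ← (B·(1+r))·(1 − 0.04), i.e. B shrinks by the factor (1+r)·0.96 = 0.98232.
This holds for months 1–107. Entering month 108 the balance is €483.38; 4% of the post-interest balance is now below €20.00, so the flat €20.00 minimum applies from here.
From month 108 a fixed €20.00 at rate r clears €483.38 in 36 more payments. Total: 107 + 36 = 143 months.

143 months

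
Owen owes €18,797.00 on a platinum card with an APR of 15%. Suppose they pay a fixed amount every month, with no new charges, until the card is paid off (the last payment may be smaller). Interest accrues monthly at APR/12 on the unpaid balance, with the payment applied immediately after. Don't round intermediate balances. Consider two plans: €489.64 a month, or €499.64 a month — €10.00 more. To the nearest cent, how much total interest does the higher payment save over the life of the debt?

€210.03

Monthly rate r = 15%/12 = 1.25% = 0.0125.
At €489.64/mo: n = ⌈−ln(1 − rB₀/P)/ln(1+r)⌉ = 53 payments (last €304.27); total interest = total paid − €18,797.00 = €6,968.55.
At €499.64/mo: 52 payments (last €73.88); total interest €6,758.52.
Interest saved = €6,968.55 − €6,758.52 = €210.03.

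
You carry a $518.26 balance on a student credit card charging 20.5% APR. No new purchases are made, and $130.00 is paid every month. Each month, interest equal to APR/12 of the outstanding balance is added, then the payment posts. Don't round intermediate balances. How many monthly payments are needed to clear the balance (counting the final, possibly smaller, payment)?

5 months

Monthly rate r = 20.5%/12 = 1.70833% = 0.0170833.
Recurrence: B ← B·(1+r) − $130.00.
Month 1: interest $8.85; balance after payment $397.11.
Month 2: interest $6.78; balance after payment $273.90.
Month 3: interest $4.68; balance after payment $148.58.
Month 4: interest $2.54; balance after payment $21.11.
Month 5: interest $0.36; balance after payment $0.00.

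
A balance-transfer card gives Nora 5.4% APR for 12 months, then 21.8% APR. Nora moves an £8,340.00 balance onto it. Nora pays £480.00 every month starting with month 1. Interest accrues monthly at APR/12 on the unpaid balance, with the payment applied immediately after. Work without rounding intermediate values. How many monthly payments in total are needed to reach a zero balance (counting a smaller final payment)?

Promo months 1–12 at r₀ = 5.4%/12 = 0.0045; months 13+ at r₁ = 21.8%/12 = 0.0181667.
After month 12: iterate B ← B·(1+r₀) − £480.00 for 12 months → £2,896.96.
Then at r₁ with £480.00/mo: n₂ = −ln(1 − r₁·B/P)/ln(1+r₁) ≈ 6.45 → 7 more payments.

19 payments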